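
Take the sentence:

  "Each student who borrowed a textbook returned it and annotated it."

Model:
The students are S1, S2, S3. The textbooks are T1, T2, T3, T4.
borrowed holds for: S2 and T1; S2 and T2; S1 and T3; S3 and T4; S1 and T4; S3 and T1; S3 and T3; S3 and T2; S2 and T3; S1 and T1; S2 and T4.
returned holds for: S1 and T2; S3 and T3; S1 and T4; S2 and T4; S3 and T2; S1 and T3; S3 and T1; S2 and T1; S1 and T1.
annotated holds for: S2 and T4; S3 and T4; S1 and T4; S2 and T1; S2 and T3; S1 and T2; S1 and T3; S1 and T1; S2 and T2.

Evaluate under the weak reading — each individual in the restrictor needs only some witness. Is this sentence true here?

False

"it" takes "a textbook" as antecedent — a donkey pronoun bound across the clause boundary.
Weak reading: every student s with some borrowed-textbook has at least one borrowed-textbook t such that returned(s,t) ∧ annotated(s,t).
Per student: S1:✓  S2:✓  S3:✗
S3 has no witness among its borrowed-textbooks.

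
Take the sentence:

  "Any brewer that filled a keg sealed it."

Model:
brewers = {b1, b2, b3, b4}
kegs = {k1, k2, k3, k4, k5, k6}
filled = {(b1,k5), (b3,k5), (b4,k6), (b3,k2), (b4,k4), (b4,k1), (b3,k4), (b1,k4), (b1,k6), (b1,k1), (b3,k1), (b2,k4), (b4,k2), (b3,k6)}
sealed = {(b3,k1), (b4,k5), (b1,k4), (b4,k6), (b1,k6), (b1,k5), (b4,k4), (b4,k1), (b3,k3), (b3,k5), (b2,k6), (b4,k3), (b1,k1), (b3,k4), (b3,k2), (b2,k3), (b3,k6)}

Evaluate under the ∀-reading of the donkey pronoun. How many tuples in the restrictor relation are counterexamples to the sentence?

"it" takes "a keg" as antecedent — a donkey pronoun bound across the clause boundary.
Strong reading: for every (b,k) with filled(b,k), sealed(b,k).
Restrictor pairs: (b1,k1) ✓  (b1,k4) ✓  (b1,k5) ✓  (b1,k6) ✓  (b2,k4) ✗  (b3,k1) ✓  (b3,k2) ✓  (b3,k4) ✓  (b3,k5) ✓  (b3,k6) ✓  (b4,k1) ✓  (b4,k2) ✗  (b4,k4) ✓  (b4,k6) ✓
Counterexamples (restrictor pairs failing the scope): 2.

2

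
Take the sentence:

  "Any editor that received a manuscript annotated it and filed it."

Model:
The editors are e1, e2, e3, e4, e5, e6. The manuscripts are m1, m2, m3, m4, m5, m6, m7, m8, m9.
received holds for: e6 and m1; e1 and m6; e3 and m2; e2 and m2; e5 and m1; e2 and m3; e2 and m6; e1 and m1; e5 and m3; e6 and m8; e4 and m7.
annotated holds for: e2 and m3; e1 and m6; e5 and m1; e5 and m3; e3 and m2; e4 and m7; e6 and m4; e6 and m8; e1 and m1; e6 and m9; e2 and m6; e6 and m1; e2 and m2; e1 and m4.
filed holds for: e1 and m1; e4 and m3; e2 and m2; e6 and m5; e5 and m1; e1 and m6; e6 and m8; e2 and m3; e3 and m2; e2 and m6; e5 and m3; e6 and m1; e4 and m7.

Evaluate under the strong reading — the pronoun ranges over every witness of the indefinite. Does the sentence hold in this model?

True

"it" takes "a manuscript" as antecedent — a donkey pronoun bound across the clause boundary.
Strong reading: for every (e,m) with received(e,m), annotated(e,m) ∧ filed(e,m).
Restrictor pairs: (e1,m1) ✓  (e1,m6) ✓  (e2,m2) ✓  (e2,m3) ✓  (e2,m6) ✓  (e3,m2) ✓  (e4,m7) ✓  (e5,m1) ✓  (e5,m3) ✓  (e6,m1) ✓  (e6,m8) ✓
Every restrictor pair satisfies the scope.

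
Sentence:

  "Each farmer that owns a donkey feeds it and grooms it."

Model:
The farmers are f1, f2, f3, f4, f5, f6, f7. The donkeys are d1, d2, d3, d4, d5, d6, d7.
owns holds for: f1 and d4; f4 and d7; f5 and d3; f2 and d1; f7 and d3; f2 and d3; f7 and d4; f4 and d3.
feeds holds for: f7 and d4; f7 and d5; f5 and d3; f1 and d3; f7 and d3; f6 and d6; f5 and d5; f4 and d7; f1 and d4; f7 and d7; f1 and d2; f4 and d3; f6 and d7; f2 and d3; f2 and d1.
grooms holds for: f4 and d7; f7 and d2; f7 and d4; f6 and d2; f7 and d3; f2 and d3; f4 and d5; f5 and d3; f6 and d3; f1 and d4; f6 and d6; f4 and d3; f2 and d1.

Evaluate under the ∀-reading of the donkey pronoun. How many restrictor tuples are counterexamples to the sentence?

"it" takes "a donkey" as antecedent — a donkey pronoun bound across the clause boundary.
Strong reading: for every (f,d) with owns(f,d), feeds(f,d) ∧ grooms(f,d).
Restrictor pairs: (f1,d4) ✓  (f2,d1) ✓  (f2,d3) ✓  (f4,d3) ✓  (f4,d7) ✓  (f5,d3) ✓  (f7,d3) ✓  (f7,d4) ✓
Counterexamples (restrictor pairs failing the scope): 0.

0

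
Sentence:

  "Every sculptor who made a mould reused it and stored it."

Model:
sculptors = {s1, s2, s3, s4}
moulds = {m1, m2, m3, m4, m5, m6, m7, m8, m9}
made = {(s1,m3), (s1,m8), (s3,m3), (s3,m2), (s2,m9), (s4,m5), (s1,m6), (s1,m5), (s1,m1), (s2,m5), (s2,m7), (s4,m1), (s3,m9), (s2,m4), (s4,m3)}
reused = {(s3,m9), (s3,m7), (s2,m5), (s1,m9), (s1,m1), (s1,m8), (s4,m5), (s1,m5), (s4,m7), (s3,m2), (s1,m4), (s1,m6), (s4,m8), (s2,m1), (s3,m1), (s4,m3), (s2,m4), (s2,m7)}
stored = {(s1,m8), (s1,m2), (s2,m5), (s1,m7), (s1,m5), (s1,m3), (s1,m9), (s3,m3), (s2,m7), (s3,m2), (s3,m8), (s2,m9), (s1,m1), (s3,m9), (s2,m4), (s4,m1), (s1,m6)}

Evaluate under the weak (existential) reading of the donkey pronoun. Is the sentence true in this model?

"it" takes "a mould" as antecedent — a donkey pronoun bound across the clause boundary.
Weak reading: every sculptor s with some made-mould has at least one made-mould m such that reused(s,m) ∧ stored(s,m).
Per sculptor: s1:✓  s2:✓  s3:✓  s4:✗
s4 has no witness among its made-moulds.

False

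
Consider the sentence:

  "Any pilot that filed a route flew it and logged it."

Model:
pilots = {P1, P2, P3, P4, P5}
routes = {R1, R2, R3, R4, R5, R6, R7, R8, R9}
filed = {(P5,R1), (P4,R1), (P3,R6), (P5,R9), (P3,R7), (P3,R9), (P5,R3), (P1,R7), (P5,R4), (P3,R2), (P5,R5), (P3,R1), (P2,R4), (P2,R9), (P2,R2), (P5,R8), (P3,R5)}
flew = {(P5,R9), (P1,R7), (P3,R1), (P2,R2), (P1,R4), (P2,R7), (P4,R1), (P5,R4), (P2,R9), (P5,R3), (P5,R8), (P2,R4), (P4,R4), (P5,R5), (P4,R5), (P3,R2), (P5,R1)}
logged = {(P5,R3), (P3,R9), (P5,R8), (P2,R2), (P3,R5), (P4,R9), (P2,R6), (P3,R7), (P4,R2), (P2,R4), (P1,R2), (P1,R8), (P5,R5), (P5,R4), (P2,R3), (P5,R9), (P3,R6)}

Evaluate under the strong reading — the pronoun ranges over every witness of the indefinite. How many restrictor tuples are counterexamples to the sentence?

"it" takes "a route" as antecedent — a donkey pronoun bound across the clause boundary.
Strong reading: for every (p,r) with filed(p,r), flew(p,r) ∧ logged(p,r).
Restrictor pairs: (P1,R7) ✗  (P2,R2) ✓  (P2,R4) ✓  (P2,R9) ✗  (P3,R1) ✗  (P3,R2) ✗  (P3,R5) ✗  (P3,R6) ✗  (P3,R7) ✗  (P3,R9) ✗  (P4,R1) ✗  (P5,R1) ✗  (P5,R3) ✓  (P5,R4) ✓  (P5,R5) ✓  (P5,R8) ✓  (P5,R9) ✓
Counterexamples (restrictor pairs failing the scope): 10.

10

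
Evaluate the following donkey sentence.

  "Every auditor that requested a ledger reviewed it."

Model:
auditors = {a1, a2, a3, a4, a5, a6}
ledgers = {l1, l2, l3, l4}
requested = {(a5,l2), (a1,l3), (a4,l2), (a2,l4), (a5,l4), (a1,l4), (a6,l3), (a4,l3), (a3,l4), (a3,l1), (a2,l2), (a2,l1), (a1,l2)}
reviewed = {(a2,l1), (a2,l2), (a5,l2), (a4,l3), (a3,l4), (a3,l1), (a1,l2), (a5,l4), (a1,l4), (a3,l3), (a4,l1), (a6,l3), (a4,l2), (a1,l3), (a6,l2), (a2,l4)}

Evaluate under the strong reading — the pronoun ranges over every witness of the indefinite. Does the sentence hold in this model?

True

"it" takes "a ledger" as antecedent — a donkey pronoun bound across the clause boundary.
Strong reading: for every (a,l) with requested(a,l), reviewed(a,l).
Restrictor pairs: (a1,l2) ✓  (a1,l3) ✓  (a1,l4) ✓  (a2,l1) ✓  (a2,l2) ✓  (a2,l4) ✓  (a3,l1) ✓  (a3,l4) ✓  (a4,l2) ✓  (a4,l3) ✓  (a5,l2) ✓  (a5,l4) ✓  (a6,l3) ✓
Every restrictor pair satisfies the scope.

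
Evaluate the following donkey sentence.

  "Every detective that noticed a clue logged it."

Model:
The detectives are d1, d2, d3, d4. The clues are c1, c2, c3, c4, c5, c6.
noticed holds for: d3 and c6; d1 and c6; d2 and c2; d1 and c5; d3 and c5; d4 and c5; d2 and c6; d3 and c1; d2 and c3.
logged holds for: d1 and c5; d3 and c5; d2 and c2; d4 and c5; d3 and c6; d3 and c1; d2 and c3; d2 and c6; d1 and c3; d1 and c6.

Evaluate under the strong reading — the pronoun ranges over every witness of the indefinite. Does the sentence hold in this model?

True

"it" takes "a clue" as antecedent — a donkey pronoun bound across the clause boundary.
Strong reading: for every (d,c) with noticed(d,c), logged(d,c).
Restrictor pairs: (d1,c5) ✓  (d1,c6) ✓  (d2,c2) ✓  (d2,c3) ✓  (d2,c6) ✓  (d3,c1) ✓  (d3,c5) ✓  (d3,c6) ✓  (d4,c5) ✓
Every restrictor pair satisfies the scope.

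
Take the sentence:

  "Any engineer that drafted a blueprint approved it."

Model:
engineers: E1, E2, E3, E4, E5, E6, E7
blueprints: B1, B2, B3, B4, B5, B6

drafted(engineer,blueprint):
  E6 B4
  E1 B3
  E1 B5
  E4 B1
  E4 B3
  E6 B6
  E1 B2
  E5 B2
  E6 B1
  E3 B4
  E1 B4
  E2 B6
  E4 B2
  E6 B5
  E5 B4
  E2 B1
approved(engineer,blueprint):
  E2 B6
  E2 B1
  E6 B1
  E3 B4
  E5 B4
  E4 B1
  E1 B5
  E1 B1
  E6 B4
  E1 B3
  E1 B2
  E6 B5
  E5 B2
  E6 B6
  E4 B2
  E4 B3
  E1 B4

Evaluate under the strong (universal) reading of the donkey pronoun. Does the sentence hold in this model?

"it" takes "a blueprint" as antecedent — a donkey pronoun bound across the clause boundary.
Strong reading: for every (e,b) with drafted(e,b), approved(e,b).
Restrictor pairs: (E1,B2) ✓  (E1,B3) ✓  (E1,B4) ✓  (E1,B5) ✓  (E2,B1) ✓  (E2,B6) ✓  (E3,B4) ✓  (E4,B1) ✓  (E4,B2) ✓  (E4,B3) ✓  (E5,B2) ✓  (E5,B4) ✓  (E6,B1) ✓  (E6,B4) ✓  (E6,B5) ✓  (E6,B6) ✓
Every restrictor pair satisfies the scope.

True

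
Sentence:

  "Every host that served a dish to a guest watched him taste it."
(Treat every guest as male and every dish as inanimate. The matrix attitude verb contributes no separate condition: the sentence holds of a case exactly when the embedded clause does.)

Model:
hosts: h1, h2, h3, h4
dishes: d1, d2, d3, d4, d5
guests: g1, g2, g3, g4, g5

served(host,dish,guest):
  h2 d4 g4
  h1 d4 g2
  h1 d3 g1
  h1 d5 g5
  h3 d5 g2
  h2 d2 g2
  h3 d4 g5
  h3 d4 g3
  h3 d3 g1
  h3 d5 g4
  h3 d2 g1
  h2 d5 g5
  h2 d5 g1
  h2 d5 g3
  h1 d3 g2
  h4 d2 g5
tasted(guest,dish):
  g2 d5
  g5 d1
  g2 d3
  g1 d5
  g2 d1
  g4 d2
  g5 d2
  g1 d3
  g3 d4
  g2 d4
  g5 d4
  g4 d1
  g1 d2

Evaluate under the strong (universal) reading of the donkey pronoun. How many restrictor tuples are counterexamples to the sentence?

6

"him" takes "a guest" as antecedent and "it" takes "a dish"; both are donkey pronouns co-varying with the restrictor.
Strong reading: for every (h,d,g) with served(h,d,g), tasted(g,d).
Restrictor triples: (h1,d3,g1)→tasted(g1,d3) ✓  (h1,d3,g2)→tasted(g2,d3) ✓  (h1,d4,g2)→tasted(g2,d4) ✓  (h1,d5,g5)→tasted(g5,d5) ✗  (h2,d2,g2)→tasted(g2,d2) ✗  (h2,d4,g4)→tasted(g4,d4) ✗  (h2,d5,g1)→tasted(g1,d5) ✓  (h2,d5,g3)→tasted(g3,d5) ✗  (h2,d5,g5)→tasted(g5,d5) ✗  (h3,d2,g1)→tasted(g1,d2) ✓  (h3,d3,g1)→tasted(g1,d3) ✓  (h3,d4,g3)→tasted(g3,d4) ✓  (h3,d4,g5)→tasted(g5,d4) ✓  (h3,d5,g2)→tasted(g2,d5) ✓  (h3,d5,g4)→tasted(g4,d5) ✗  (h4,d2,g5)→tasted(g5,d2) ✓
Counterexamples (restrictor triples failing the scope): 6.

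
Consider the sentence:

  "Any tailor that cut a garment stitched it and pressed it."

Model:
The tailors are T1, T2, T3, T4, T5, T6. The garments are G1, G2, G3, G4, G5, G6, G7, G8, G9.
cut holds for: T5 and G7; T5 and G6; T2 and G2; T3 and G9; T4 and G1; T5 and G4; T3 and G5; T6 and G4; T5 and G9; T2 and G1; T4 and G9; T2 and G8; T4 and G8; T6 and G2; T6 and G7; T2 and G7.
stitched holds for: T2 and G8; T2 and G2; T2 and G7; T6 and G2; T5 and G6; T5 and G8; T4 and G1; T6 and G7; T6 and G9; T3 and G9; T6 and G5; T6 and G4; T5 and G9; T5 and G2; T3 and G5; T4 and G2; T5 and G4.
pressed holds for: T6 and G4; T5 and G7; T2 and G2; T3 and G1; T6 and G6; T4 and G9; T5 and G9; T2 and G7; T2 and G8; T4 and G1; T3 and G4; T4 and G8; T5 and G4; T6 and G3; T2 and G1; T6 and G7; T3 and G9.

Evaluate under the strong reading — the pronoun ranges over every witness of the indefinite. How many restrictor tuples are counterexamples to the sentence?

"it" takes "a garment" as antecedent — a donkey pronoun bound across the clause boundary.
Strong reading: for every (t,g) with cut(t,g), stitched(t,g) ∧ pressed(t,g).
Restrictor pairs: (T2,G1) ✗  (T2,G2) ✓  (T2,G7) ✓  (T2,G8) ✓  (T3,G5) ✗  (T3,G9) ✓  (T4,G1) ✓  (T4,G8) ✗  (T4,G9) ✗  (T5,G4) ✓  (T5,G6) ✗  (T5,G7) ✗  (T5,G9) ✓  (T6,G2) ✗  (T6,G4) ✓  (T6,G7) ✓
Counterexamples (restrictor pairs failing the scope): 7.

7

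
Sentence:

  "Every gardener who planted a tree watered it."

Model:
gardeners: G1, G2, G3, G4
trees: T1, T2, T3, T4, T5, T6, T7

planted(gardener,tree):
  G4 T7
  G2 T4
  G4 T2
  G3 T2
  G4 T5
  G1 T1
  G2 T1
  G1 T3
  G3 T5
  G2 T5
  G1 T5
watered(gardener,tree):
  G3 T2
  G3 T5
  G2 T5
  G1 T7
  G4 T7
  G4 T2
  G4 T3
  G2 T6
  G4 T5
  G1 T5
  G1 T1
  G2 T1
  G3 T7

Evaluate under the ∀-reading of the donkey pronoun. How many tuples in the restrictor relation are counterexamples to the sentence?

2

"it" takes "a tree" as antecedent — a donkey pronoun bound across the clause boundary.
Strong reading: for every (g,t) with planted(g,t), watered(g,t).
Restrictor pairs: (G1,T1) ✓  (G1,T3) ✗  (G1,T5) ✓  (G2,T1) ✓  (G2,T4) ✗  (G2,T5) ✓  (G3,T2) ✓  (G3,T5) ✓  (G4,T2) ✓  (G4,T5) ✓  (G4,T7) ✓
Counterexamples (restrictor pairs failing the scope): 2.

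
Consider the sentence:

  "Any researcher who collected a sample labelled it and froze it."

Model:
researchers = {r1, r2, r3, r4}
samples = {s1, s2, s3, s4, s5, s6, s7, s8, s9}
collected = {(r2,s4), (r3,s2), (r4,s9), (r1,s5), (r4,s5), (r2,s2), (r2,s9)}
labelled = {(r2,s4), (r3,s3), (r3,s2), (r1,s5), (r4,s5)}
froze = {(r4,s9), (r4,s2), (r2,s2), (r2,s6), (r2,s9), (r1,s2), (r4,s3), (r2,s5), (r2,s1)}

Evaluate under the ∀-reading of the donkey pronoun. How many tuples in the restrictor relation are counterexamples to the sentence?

"it" takes "a sample" as antecedent — a donkey pronoun bound across the clause boundary.
Strong reading: for every (r,s) with collected(r,s), labelled(r,s) ∧ froze(r,s).
Restrictor pairs: (r1,s5) ✗  (r2,s2) ✗  (r2,s4) ✗  (r2,s9) ✗  (r3,s2) ✗  (r4,s5) ✗  (r4,s9) ✗
Counterexamples (restrictor pairs failing the scope): 7.

7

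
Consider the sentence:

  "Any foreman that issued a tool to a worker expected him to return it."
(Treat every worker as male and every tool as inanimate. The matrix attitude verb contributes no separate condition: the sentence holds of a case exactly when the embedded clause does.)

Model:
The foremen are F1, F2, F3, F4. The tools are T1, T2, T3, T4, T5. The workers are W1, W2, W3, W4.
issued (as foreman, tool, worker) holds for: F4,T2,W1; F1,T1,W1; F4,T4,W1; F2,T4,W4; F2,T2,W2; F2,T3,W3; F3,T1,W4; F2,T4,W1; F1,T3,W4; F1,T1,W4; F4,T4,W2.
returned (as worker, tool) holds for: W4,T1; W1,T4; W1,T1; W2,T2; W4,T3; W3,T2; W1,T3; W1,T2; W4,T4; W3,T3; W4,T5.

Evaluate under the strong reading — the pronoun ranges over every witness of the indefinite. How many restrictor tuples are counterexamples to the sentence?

"him" takes "a worker" as antecedent and "it" takes "a tool"; both are donkey pronouns co-varying with the restrictor.
Strong reading: for every (f,t,w) with issued(f,t,w), returned(w,t).
Restrictor triples: (F1,T1,W1)→returned(W1,T1) ✓  (F1,T1,W4)→returned(W4,T1) ✓  (F1,T3,W4)→returned(W4,T3) ✓  (F2,T2,W2)→returned(W2,T2) ✓  (F2,T3,W3)→returned(W3,T3) ✓  (F2,T4,W1)→returned(W1,T4) ✓  (F2,T4,W4)→returned(W4,T4) ✓  (F3,T1,W4)→returned(W4,T1) ✓  (F4,T2,W1)→returned(W1,T2) ✓  (F4,T4,W1)→returned(W1,T4) ✓  (F4,T4,W2)→returned(W2,T4) ✗
Counterexamples (restrictor triples failing the scope): 1.

1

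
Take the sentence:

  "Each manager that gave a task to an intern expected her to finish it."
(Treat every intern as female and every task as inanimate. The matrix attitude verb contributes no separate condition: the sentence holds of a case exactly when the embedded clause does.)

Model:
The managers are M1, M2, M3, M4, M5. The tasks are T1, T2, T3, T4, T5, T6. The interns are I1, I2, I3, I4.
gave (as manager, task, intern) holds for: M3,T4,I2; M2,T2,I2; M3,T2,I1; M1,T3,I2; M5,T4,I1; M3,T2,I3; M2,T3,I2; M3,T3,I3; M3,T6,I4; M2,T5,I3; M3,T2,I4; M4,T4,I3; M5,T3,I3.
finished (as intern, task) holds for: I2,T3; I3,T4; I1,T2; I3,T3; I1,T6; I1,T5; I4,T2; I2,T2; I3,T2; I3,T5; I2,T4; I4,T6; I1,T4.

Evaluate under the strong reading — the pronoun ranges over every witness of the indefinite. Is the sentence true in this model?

True

"her" takes "an intern" as antecedent and "it" takes "a task"; both are donkey pronouns co-varying with the restrictor.
Strong reading: for every (m,t,i) with gave(m,t,i), finished(i,t).
Restrictor triples: (M1,T3,I2)→finished(I2,T3) ✓  (M2,T2,I2)→finished(I2,T2) ✓  (M2,T3,I2)→finished(I2,T3) ✓  (M2,T5,I3)→finished(I3,T5) ✓  (M3,T2,I1)→finished(I1,T2) ✓  (M3,T2,I3)→finished(I3,T2) ✓  (M3,T2,I4)→finished(I4,T2) ✓  (M3,T3,I3)→finished(I3,T3) ✓  (M3,T4,I2)→finished(I2,T4) ✓  (M3,T6,I4)→finished(I4,T6) ✓  (M4,T4,I3)→finished(I3,T4) ✓  (M5,T3,I3)→finished(I3,T3) ✓  (M5,T4,I1)→finished(I1,T4) ✓
Every restrictor triple satisfies the scope.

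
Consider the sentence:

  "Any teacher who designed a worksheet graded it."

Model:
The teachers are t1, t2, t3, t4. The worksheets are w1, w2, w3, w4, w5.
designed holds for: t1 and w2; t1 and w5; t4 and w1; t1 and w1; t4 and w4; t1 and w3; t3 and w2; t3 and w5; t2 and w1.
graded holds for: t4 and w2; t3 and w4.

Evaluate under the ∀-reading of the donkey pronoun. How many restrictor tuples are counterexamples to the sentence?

"it" takes "a worksheet" as antecedent — a donkey pronoun bound across the clause boundary.
Strong reading: for every (t,w) with designed(t,w), graded(t,w).
Restrictor pairs: (t1,w1) ✗  (t1,w2) ✗  (t1,w3) ✗  (t1,w5) ✗  (t2,w1) ✗  (t3,w2) ✗  (t3,w5) ✗  (t4,w1) ✗  (t4,w4) ✗
Counterexamples (restrictor pairs failing the scope): 9.

9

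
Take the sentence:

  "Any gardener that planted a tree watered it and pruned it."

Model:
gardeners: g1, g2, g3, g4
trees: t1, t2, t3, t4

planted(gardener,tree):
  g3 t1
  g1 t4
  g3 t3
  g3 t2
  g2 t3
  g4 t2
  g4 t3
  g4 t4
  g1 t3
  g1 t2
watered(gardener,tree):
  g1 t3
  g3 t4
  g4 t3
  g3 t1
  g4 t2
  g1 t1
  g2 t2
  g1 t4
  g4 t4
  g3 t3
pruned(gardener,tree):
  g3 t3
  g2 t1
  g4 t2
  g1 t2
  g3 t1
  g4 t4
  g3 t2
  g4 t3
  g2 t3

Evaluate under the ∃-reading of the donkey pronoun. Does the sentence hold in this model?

"it" takes "a tree" as antecedent — a donkey pronoun bound across the clause boundary.
Weak reading: every gardener g with some planted-tree has at least one planted-tree t such that watered(g,t) ∧ pruned(g,t).
Per gardener: g1:✗  g2:✗  g3:✓  g4:✓
g1 has no witness among its planted-trees.

False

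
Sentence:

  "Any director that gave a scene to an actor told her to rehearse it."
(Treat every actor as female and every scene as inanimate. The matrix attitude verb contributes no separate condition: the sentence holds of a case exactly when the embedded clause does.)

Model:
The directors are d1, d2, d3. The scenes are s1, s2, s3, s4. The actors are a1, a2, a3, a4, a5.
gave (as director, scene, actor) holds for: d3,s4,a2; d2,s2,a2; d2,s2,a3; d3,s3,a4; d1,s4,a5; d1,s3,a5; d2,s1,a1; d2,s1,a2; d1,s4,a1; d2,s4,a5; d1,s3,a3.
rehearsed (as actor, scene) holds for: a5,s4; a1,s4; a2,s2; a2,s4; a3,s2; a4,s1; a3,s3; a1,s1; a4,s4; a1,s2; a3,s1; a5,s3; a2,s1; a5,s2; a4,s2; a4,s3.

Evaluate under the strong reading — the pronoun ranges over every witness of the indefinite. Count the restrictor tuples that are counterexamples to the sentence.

0

"her" takes "an actor" as antecedent and "it" takes "a scene"; both are donkey pronouns co-varying with the restrictor.
Strong reading: for every (d,s,a) with gave(d,s,a), rehearsed(a,s).
Restrictor triples: (d1,s3,a3)→rehearsed(a3,s3) ✓  (d1,s3,a5)→rehearsed(a5,s3) ✓  (d1,s4,a1)→rehearsed(a1,s4) ✓  (d1,s4,a5)→rehearsed(a5,s4) ✓  (d2,s1,a1)→rehearsed(a1,s1) ✓  (d2,s1,a2)→rehearsed(a2,s1) ✓  (d2,s2,a2)→rehearsed(a2,s2) ✓  (d2,s2,a3)→rehearsed(a3,s2) ✓  (d2,s4,a5)→rehearsed(a5,s4) ✓  (d3,s3,a4)→rehearsed(a4,s3) ✓  (d3,s4,a2)→rehearsed(a2,s4) ✓
Counterexamples (restrictor triples failing the scope): 0.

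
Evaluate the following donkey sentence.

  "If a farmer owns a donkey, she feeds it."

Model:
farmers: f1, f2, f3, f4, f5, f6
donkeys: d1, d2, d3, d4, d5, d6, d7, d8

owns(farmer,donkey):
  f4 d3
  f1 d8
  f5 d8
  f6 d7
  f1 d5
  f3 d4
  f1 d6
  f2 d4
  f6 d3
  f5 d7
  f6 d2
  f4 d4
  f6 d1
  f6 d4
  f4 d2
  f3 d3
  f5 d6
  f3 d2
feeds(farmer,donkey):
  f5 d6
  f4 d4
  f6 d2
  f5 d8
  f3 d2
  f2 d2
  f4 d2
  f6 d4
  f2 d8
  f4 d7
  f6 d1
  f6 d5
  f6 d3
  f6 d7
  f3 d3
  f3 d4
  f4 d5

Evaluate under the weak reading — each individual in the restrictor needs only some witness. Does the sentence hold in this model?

False

"it" takes "a donkey" as antecedent — a donkey pronoun bound across the clause boundary.
Weak reading: every farmer f with some owns-donkey has at least one owns-donkey d such that feeds(f,d).
Per farmer: f1:✗  f2:✗  f3:✓  f4:✓  f5:✓  f6:✓
f1 has no witness among its owns-donkeys.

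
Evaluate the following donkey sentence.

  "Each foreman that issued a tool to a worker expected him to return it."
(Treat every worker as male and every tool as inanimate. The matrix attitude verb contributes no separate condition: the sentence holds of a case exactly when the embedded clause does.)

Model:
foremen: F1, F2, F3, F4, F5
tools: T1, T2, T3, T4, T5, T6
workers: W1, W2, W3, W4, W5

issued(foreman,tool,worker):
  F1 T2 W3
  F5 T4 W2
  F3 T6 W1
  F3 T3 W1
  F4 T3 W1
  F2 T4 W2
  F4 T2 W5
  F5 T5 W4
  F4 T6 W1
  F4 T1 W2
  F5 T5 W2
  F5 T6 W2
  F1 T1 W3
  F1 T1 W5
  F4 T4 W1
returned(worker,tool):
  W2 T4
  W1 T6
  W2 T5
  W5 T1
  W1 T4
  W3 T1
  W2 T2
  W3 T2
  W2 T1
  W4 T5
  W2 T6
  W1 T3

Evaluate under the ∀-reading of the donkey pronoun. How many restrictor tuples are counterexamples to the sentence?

1

"him" takes "a worker" as antecedent and "it" takes "a tool"; both are donkey pronouns co-varying with the restrictor.
Strong reading: for every (f,t,w) with issued(f,t,w), returned(w,t).
Restrictor triples: (F1,T1,W3)→returned(W3,T1) ✓  (F1,T1,W5)→returned(W5,T1) ✓  (F1,T2,W3)→returned(W3,T2) ✓  (F2,T4,W2)→returned(W2,T4) ✓  (F3,T3,W1)→returned(W1,T3) ✓  (F3,T6,W1)→returned(W1,T6) ✓  (F4,T1,W2)→returned(W2,T1) ✓  (F4,T2,W5)→returned(W5,T2) ✗  (F4,T3,W1)→returned(W1,T3) ✓  (F4,T4,W1)→returned(W1,T4) ✓  (F4,T6,W1)→returned(W1,T6) ✓  (F5,T4,W2)→returned(W2,T4) ✓  (F5,T5,W2)→returned(W2,T5) ✓  (F5,T5,W4)→returned(W4,T5) ✓  (F5,T6,W2)→returned(W2,T6) ✓
Counterexamples (restrictor triples failing the scope): 1.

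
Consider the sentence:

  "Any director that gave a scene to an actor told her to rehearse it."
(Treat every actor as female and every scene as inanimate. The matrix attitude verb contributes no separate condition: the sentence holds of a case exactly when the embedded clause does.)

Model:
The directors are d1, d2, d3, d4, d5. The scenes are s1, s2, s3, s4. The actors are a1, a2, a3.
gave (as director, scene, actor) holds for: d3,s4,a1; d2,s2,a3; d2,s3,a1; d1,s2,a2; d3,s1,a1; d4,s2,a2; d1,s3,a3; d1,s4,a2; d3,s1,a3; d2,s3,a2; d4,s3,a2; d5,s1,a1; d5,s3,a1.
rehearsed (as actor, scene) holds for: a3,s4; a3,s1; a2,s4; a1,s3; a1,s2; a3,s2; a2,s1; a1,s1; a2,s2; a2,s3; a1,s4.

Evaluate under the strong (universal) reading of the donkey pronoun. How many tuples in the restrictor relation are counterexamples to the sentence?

1

"her" takes "an actor" as antecedent and "it" takes "a scene"; both are donkey pronouns co-varying with the restrictor.
Strong reading: for every (d,s,a) with gave(d,s,a), rehearsed(a,s).
Restrictor triples: (d1,s2,a2)→rehearsed(a2,s2) ✓  (d1,s3,a3)→rehearsed(a3,s3) ✗  (d1,s4,a2)→rehearsed(a2,s4) ✓  (d2,s2,a3)→rehearsed(a3,s2) ✓  (d2,s3,a1)→rehearsed(a1,s3) ✓  (d2,s3,a2)→rehearsed(a2,s3) ✓  (d3,s1,a1)→rehearsed(a1,s1) ✓  (d3,s1,a3)→rehearsed(a3,s1) ✓  (d3,s4,a1)→rehearsed(a1,s4) ✓  (d4,s2,a2)→rehearsed(a2,s2) ✓  (d4,s3,a2)→rehearsed(a2,s3) ✓  (d5,s1,a1)→rehearsed(a1,s1) ✓  (d5,s3,a1)→rehearsed(a1,s3) ✓
Counterexamples (restrictor triples failing the scope): 1.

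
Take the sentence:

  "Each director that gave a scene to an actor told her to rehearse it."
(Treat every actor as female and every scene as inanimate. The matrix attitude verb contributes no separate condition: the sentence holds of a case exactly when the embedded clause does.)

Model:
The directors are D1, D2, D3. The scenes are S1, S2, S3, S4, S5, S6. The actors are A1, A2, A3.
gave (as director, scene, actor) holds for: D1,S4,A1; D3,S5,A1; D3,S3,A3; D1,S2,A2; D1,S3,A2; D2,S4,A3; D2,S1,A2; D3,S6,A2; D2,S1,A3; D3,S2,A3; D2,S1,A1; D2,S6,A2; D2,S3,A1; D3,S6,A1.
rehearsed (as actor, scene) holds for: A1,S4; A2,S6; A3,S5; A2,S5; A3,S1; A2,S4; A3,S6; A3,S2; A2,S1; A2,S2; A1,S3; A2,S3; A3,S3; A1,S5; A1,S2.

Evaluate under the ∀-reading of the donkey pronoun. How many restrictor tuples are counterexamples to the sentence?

3

"her" takes "an actor" as antecedent and "it" takes "a scene"; both are donkey pronouns co-varying with the restrictor.
Strong reading: for every (d,s,a) with gave(d,s,a), rehearsed(a,s).
Restrictor triples: (D1,S2,A2)→rehearsed(A2,S2) ✓  (D1,S3,A2)→rehearsed(A2,S3) ✓  (D1,S4,A1)→rehearsed(A1,S4) ✓  (D2,S1,A1)→rehearsed(A1,S1) ✗  (D2,S1,A2)→rehearsed(A2,S1) ✓  (D2,S1,A3)→rehearsed(A3,S1) ✓  (D2,S3,A1)→rehearsed(A1,S3) ✓  (D2,S4,A3)→rehearsed(A3,S4) ✗  (D2,S6,A2)→rehearsed(A2,S6) ✓  (D3,S2,A3)→rehearsed(A3,S2) ✓  (D3,S3,A3)→rehearsed(A3,S3) ✓  (D3,S5,A1)→rehearsed(A1,S5) ✓  (D3,S6,A1)→rehearsed(A1,S6) ✗  (D3,S6,A2)→rehearsed(A2,S6) ✓
Counterexamples (restrictor triples failing the scope): 3.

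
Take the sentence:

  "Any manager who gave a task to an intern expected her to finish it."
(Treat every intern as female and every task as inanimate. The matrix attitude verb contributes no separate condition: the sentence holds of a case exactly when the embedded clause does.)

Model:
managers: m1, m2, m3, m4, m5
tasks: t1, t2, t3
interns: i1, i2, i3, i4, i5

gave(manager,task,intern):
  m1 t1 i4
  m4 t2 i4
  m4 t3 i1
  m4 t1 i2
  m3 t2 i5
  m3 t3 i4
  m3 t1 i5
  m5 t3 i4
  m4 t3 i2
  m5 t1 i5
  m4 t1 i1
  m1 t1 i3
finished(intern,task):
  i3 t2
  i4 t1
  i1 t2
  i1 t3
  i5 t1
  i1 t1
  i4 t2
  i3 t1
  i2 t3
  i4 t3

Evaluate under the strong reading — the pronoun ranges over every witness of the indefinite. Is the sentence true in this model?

False

"her" takes "an intern" as antecedent and "it" takes "a task"; both are donkey pronouns co-varying with the restrictor.
Strong reading: for every (m,t,i) with gave(m,t,i), finished(i,t).
Restrictor triples: (m1,t1,i3)→finished(i3,t1) ✓  (m1,t1,i4)→finished(i4,t1) ✓  (m3,t1,i5)→finished(i5,t1) ✓  (m3,t2,i5)→finished(i5,t2) ✗  (m3,t3,i4)→finished(i4,t3) ✓  (m4,t1,i1)→finished(i1,t1) ✓  (m4,t1,i2)→finished(i2,t1) ✗  (m4,t2,i4)→finished(i4,t2) ✓  (m4,t3,i1)→finished(i1,t3) ✓  (m4,t3,i2)→finished(i2,t3) ✓  (m5,t1,i5)→finished(i5,t1) ✓  (m5,t3,i4)→finished(i4,t3) ✓
Counterexample: (m3,t2,i5) — finished(i5,t2) does not hold.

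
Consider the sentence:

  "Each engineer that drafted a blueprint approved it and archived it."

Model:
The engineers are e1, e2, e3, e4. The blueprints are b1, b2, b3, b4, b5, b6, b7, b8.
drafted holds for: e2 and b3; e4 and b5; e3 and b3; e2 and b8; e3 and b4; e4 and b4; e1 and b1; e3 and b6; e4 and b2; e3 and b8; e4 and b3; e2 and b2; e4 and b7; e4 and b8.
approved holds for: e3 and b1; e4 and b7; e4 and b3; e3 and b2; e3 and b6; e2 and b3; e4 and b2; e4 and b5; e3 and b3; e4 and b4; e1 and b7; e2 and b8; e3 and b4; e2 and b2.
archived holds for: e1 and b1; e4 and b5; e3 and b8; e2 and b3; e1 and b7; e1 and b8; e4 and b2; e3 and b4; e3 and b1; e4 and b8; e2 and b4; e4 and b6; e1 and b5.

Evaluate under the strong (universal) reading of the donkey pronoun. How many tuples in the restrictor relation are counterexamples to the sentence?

"it" takes "a blueprint" as antecedent — a donkey pronoun bound across the clause boundary.
Strong reading: for every (e,b) with drafted(e,b), approved(e,b) ∧ archived(e,b).
Restrictor pairs: (e1,b1) ✗  (e2,b2) ✗  (e2,b3) ✓  (e2,b8) ✗  (e3,b3) ✗  (e3,b4) ✓  (e3,b6) ✗  (e3,b8) ✗  (e4,b2) ✓  (e4,b3) ✗  (e4,b4) ✗  (e4,b5) ✓  (e4,b7) ✗  (e4,b8) ✗
Counterexamples (restrictor pairs failing the scope): 10.

10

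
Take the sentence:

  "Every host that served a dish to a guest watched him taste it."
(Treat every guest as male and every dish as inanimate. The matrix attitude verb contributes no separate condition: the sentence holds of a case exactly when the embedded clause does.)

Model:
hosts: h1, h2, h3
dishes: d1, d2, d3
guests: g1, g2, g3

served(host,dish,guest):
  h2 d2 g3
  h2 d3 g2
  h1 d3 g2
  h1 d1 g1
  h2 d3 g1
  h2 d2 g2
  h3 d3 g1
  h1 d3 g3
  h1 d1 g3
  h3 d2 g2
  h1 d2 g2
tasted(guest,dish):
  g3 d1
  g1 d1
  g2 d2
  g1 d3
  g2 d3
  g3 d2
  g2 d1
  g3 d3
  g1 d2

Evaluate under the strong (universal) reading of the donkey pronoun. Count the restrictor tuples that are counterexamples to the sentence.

"him" takes "a guest" as antecedent and "it" takes "a dish"; both are donkey pronouns co-varying with the restrictor.
Strong reading: for every (h,d,g) with served(h,d,g), tasted(g,d).
Restrictor triples: (h1,d1,g1)→tasted(g1,d1) ✓  (h1,d1,g3)→tasted(g3,d1) ✓  (h1,d2,g2)→tasted(g2,d2) ✓  (h1,d3,g2)→tasted(g2,d3) ✓  (h1,d3,g3)→tasted(g3,d3) ✓  (h2,d2,g2)→tasted(g2,d2) ✓  (h2,d2,g3)→tasted(g3,d2) ✓  (h2,d3,g1)→tasted(g1,d3) ✓  (h2,d3,g2)→tasted(g2,d3) ✓  (h3,d2,g2)→tasted(g2,d2) ✓  (h3,d3,g1)→tasted(g1,d3) ✓
Counterexamples (restrictor triples failing the scope): 0.

0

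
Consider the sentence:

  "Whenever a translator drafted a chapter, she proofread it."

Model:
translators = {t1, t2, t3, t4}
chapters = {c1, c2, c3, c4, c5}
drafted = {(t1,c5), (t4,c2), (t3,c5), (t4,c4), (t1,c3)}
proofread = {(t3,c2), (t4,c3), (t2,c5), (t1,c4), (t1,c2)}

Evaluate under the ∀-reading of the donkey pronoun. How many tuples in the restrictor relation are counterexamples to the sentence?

"it" takes "a chapter" as antecedent — a donkey pronoun bound across the clause boundary.
Strong reading: for every (t,c) with drafted(t,c), proofread(t,c).
Restrictor pairs: (t1,c3) ✗  (t1,c5) ✗  (t3,c5) ✗  (t4,c2) ✗  (t4,c4) ✗
Counterexamples (restrictor pairs failing the scope): 5.

5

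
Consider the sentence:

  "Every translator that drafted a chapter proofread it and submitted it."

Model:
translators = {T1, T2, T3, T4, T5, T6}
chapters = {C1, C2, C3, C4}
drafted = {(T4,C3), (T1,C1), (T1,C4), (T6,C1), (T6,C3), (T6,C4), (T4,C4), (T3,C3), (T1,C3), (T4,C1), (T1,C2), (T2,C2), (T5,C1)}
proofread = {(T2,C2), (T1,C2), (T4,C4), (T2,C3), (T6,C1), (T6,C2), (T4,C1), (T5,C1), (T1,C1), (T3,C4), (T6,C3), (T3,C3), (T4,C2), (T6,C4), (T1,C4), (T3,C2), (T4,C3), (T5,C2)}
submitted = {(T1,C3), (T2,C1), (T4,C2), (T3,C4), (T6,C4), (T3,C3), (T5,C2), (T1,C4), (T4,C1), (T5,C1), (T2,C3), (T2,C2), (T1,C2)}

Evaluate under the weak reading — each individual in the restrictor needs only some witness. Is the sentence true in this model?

True

"it" takes "a chapter" as antecedent — a donkey pronoun bound across the clause boundary.
Weak reading: every translator t with some drafted-chapter has at least one drafted-chapter c such that proofread(t,c) ∧ submitted(t,c).
Per translator: T1:✓  T2:✓  T3:✓  T4:✓  T5:✓  T6:✓
Every translator in the restrictor has a witness.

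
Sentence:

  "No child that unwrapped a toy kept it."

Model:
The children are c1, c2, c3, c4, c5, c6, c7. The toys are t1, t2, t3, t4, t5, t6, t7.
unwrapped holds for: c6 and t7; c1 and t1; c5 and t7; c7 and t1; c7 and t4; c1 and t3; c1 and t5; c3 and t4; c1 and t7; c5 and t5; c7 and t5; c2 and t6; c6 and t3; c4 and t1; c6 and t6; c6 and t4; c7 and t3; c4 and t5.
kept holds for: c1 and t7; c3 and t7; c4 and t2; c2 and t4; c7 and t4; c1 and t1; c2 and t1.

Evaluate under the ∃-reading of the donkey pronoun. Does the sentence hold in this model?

False

"it" takes "a toy" as antecedent — a donkey pronoun bound across the clause boundary.
Truth condition: for no (c,t) with unwrapped(c,t) does kept(c,t) hold.
Restrictor pairs — does the scope hold? (c1,t1):holds  (c1,t3):fails  (c1,t5):fails  (c1,t7):holds  (c2,t6):fails  (c3,t4):fails  (c4,t1):fails  (c4,t5):fails  (c5,t5):fails  (c5,t7):fails  (c6,t3):fails  (c6,t4):fails  (c6,t6):fails  (c6,t7):fails  (c7,t1):fails  (c7,t3):fails  (c7,t4):holds  (c7,t5):fails
Scope holds for 3 pair(s), so the sentence is false.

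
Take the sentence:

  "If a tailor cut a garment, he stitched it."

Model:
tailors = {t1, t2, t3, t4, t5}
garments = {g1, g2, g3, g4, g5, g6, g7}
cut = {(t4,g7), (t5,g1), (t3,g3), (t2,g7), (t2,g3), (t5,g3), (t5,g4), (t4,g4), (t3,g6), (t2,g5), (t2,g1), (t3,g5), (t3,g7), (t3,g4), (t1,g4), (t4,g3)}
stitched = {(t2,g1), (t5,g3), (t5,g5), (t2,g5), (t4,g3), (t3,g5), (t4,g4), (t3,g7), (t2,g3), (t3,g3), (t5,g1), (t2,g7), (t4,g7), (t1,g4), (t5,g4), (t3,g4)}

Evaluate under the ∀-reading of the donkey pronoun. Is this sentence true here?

False

"it" takes "a garment" as antecedent — a donkey pronoun bound across the clause boundary.
Strong reading: for every (t,g) with cut(t,g), stitched(t,g).
Restrictor pairs: (t1,g4) ✓  (t2,g1) ✓  (t2,g3) ✓  (t2,g5) ✓  (t2,g7) ✓  (t3,g3) ✓  (t3,g4) ✓  (t3,g5) ✓  (t3,g6) ✗  (t3,g7) ✓  (t4,g3) ✓  (t4,g4) ✓  (t4,g7) ✓  (t5,g1) ✓  (t5,g3) ✓  (t5,g4) ✓
Counterexample: (t3,g6) is in cut but fails the scope.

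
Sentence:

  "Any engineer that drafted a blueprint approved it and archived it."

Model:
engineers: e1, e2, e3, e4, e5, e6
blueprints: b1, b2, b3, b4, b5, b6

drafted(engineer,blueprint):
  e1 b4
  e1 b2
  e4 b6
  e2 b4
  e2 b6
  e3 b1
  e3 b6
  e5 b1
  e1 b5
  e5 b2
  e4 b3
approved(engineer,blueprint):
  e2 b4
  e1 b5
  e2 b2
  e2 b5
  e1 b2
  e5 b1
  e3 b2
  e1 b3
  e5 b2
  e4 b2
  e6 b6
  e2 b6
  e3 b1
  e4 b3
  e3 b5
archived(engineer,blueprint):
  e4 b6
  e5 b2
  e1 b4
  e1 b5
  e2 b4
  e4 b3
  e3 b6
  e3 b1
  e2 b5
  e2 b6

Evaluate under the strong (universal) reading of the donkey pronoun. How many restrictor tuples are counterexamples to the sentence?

"it" takes "a blueprint" as antecedent — a donkey pronoun bound across the clause boundary.
Strong reading: for every (e,b) with drafted(e,b), approved(e,b) ∧ archived(e,b).
Restrictor pairs: (e1,b2) ✗  (e1,b4) ✗  (e1,b5) ✓  (e2,b4) ✓  (e2,b6) ✓  (e3,b1) ✓  (e3,b6) ✗  (e4,b3) ✓  (e4,b6) ✗  (e5,b1) ✗  (e5,b2) ✓
Counterexamples (restrictor pairs failing the scope): 5.

5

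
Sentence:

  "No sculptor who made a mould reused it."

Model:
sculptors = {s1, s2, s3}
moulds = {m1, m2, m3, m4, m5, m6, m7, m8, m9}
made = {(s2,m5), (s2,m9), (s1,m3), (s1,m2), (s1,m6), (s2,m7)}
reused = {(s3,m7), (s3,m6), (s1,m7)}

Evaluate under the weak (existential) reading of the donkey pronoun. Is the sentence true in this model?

True

"it" takes "a mould" as antecedent — a donkey pronoun bound across the clause boundary.
Truth condition: for no (s,m) with made(s,m) does reused(s,m) hold.
Restrictor pairs — does the scope hold? (s1,m2):fails  (s1,m3):fails  (s1,m6):fails  (s2,m5):fails  (s2,m7):fails  (s2,m9):fails
Scope holds for no restrictor pair, so the sentence is true.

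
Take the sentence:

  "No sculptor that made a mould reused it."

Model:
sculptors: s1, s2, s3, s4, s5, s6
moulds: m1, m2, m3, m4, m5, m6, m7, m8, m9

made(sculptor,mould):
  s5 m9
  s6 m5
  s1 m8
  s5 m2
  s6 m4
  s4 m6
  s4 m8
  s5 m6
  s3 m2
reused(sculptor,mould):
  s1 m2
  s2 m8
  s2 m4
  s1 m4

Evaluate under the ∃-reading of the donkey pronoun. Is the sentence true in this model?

True

"it" takes "a mould" as antecedent — a donkey pronoun bound across the clause boundary.
Truth condition: for no (s,m) with made(s,m) does reused(s,m) hold.
Restrictor pairs — does the scope hold? (s1,m8):fails  (s3,m2):fails  (s4,m6):fails  (s4,m8):fails  (s5,m2):fails  (s5,m6):fails  (s5,m9):fails  (s6,m4):fails  (s6,m5):fails
Scope holds for no restrictor pair, so the sentence is true.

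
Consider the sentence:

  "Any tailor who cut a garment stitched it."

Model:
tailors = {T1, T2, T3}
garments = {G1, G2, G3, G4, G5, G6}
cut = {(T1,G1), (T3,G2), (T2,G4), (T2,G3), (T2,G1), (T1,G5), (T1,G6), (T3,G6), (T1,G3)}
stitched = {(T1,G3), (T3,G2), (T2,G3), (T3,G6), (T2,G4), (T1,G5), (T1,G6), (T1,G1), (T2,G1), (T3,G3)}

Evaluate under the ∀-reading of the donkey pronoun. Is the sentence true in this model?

"it" takes "a garment" as antecedent — a donkey pronoun bound across the clause boundary.
Strong reading: for every (t,g) with cut(t,g), stitched(t,g).
Restrictor pairs: (T1,G1) ✓  (T1,G3) ✓  (T1,G5) ✓  (T1,G6) ✓  (T2,G1) ✓  (T2,G3) ✓  (T2,G4) ✓  (T3,G2) ✓  (T3,G6) ✓
Every restrictor pair satisfies the scope.

True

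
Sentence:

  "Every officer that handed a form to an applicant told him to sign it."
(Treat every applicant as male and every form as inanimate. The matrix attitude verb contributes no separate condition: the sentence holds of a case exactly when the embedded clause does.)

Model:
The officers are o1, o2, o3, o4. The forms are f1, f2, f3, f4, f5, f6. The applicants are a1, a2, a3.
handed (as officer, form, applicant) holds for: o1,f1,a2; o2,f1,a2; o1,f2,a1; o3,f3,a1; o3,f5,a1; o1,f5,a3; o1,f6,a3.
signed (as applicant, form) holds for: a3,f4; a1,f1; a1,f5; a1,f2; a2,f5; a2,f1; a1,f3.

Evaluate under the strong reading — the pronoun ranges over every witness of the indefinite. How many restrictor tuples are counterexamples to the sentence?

"him" takes "an applicant" as antecedent and "it" takes "a form"; both are donkey pronouns co-varying with the restrictor.
Strong reading: for every (o,f,a) with handed(o,f,a), signed(a,f).
Restrictor triples: (o1,f1,a2)→signed(a2,f1) ✓  (o1,f2,a1)→signed(a1,f2) ✓  (o1,f5,a3)→signed(a3,f5) ✗  (o1,f6,a3)→signed(a3,f6) ✗  (o2,f1,a2)→signed(a2,f1) ✓  (o3,f3,a1)→signed(a1,f3) ✓  (o3,f5,a1)→signed(a1,f5) ✓
Counterexamples (restrictor triples failing the scope): 2.

2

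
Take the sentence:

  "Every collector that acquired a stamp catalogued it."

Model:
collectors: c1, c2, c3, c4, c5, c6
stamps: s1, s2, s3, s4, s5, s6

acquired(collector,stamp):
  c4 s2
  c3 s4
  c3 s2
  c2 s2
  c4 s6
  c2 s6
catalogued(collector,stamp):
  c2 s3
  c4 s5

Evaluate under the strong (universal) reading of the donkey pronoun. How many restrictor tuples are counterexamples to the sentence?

6

"it" takes "a stamp" as antecedent — a donkey pronoun bound across the clause boundary.
Strong reading: for every (c,s) with acquired(c,s), catalogued(c,s).
Restrictor pairs: (c2,s2) ✗  (c2,s6) ✗  (c3,s2) ✗  (c3,s4) ✗  (c4,s2) ✗  (c4,s6) ✗
Counterexamples (restrictor pairs failing the scope): 6.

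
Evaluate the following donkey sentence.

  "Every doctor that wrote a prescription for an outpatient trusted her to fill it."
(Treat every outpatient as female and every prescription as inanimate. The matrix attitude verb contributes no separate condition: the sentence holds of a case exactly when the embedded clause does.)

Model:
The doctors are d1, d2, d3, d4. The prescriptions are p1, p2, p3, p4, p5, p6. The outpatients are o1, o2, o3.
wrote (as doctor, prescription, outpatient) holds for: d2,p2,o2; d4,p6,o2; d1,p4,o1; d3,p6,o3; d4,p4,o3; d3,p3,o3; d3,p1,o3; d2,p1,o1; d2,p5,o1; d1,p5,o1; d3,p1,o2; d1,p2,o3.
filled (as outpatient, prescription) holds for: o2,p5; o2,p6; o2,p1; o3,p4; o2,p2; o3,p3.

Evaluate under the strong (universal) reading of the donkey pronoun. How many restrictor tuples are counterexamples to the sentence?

"her" takes "an outpatient" as antecedent and "it" takes "a prescription"; both are donkey pronouns co-varying with the restrictor.
Strong reading: for every (d,p,o) with wrote(d,p,o), filled(o,p).
Restrictor triples: (d1,p2,o3)→filled(o3,p2) ✗  (d1,p4,o1)→filled(o1,p4) ✗  (d1,p5,o1)→filled(o1,p5) ✗  (d2,p1,o1)→filled(o1,p1) ✗  (d2,p2,o2)→filled(o2,p2) ✓  (d2,p5,o1)→filled(o1,p5) ✗  (d3,p1,o2)→filled(o2,p1) ✓  (d3,p1,o3)→filled(o3,p1) ✗  (d3,p3,o3)→filled(o3,p3) ✓  (d3,p6,o3)→filled(o3,p6) ✗  (d4,p4,o3)→filled(o3,p4) ✓  (d4,p6,o2)→filled(o2,p6) ✓
Counterexamples (restrictor triples failing the scope): 7.

7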